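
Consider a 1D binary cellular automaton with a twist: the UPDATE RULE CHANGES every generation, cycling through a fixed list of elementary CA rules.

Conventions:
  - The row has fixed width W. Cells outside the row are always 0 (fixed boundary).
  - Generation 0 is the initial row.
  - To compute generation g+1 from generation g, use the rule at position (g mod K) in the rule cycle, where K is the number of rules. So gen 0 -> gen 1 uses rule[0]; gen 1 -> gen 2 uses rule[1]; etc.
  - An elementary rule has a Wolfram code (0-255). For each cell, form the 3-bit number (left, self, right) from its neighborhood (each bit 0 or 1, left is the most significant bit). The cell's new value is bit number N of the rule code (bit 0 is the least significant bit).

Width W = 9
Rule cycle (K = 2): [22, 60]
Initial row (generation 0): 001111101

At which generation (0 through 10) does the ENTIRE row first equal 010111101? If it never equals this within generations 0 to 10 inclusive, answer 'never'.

Gen 0: 001111101
Gen 1 (rule 22): 010000001
Gen 2 (rule 60): 011000001
Gen 3 (rule 22): 100100011
Gen 4 (rule 60): 110110010
Gen 5 (rule 22): 000001111
Gen 6 (rule 60): 000001000
Gen 7 (rule 22): 000011100
Gen 8 (rule 60): 000010010
Gen 9 (rule 22): 000111111
Gen 10 (rule 60): 000100000

Answer: never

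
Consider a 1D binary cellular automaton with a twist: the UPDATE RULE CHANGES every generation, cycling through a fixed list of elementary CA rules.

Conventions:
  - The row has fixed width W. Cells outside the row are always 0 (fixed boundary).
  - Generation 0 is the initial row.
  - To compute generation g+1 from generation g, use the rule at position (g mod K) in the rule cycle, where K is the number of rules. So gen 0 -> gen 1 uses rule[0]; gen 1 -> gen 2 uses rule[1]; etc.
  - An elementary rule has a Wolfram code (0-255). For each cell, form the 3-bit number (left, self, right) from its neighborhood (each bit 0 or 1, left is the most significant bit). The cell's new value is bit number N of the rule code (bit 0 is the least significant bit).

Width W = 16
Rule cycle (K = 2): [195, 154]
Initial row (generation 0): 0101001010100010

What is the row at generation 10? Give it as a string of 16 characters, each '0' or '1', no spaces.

Answer: 1010101010100000

Derivation:
Gen 0: 0101001010100010
Gen 1 (rule 195): 1000010000001100
Gen 2 (rule 154): 0100101000011010
Gen 3 (rule 195): 1001000011101000
Gen 4 (rule 154): 0110100111000100
Gen 5 (rule 195): 1010001011011001
Gen 6 (rule 154): 0001010010010110
Gen 7 (rule 195): 1110000100100010
Gen 8 (rule 154): 1101001011010101
Gen 9 (rule 195): 0100010001000000
Gen 10 (rule 154): 1010101010100000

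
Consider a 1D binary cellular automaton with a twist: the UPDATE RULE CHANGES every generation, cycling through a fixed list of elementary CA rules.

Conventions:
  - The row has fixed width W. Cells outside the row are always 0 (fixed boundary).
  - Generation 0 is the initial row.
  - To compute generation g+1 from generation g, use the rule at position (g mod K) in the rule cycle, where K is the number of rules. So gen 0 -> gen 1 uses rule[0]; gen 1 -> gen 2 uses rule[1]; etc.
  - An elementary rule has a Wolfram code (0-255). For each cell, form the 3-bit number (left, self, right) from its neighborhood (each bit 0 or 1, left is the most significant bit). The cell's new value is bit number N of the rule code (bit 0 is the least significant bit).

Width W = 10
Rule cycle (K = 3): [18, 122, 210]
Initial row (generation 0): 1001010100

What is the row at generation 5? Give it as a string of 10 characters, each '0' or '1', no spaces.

Gen 0: 1001010100
Gen 1 (rule 18): 0110000010
Gen 2 (rule 122): 1111000101
Gen 3 (rule 210): 0111101000
Gen 4 (rule 18): 1000000100
Gen 5 (rule 122): 0100001010

Answer: 0100001010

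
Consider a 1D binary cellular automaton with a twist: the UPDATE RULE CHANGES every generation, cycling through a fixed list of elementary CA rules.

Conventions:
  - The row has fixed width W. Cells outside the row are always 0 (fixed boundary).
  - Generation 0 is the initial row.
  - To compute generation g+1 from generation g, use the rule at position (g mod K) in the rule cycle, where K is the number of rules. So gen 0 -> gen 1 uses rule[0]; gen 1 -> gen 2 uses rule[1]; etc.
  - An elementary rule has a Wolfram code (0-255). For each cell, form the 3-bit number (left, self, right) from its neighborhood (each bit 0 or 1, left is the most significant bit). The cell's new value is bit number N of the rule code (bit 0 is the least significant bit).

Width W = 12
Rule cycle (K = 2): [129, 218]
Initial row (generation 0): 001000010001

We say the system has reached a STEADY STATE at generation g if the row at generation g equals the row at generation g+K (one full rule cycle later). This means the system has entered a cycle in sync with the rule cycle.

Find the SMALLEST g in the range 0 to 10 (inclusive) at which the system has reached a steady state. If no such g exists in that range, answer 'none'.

Gen 0: 001000010001
Gen 1 (rule 129): 100011000100
Gen 2 (rule 218): 010111101010
Gen 3 (rule 129): 000011000000
Gen 4 (rule 218): 000111100000
Gen 5 (rule 129): 110011001111
Gen 6 (rule 218): 111111111111
Gen 7 (rule 129): 011111111110
Gen 8 (rule 218): 111111111111
Gen 9 (rule 129): 011111111110
Gen 10 (rule 218): 111111111111
Gen 11 (rule 129): 011111111110
Gen 12 (rule 218): 111111111111

Answer: 6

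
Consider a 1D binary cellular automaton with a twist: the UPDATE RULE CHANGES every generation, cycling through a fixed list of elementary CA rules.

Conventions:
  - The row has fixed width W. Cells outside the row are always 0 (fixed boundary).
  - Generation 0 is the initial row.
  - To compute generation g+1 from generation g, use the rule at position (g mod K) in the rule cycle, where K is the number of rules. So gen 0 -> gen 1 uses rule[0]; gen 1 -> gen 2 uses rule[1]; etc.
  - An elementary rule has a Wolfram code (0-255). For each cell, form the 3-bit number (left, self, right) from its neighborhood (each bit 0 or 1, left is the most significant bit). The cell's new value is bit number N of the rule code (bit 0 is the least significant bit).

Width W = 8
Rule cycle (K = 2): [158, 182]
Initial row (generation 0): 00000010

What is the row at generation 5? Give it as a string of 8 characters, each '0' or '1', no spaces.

Answer: 01111110

Derivation:
Gen 0: 00000010
Gen 1 (rule 158): 00000111
Gen 2 (rule 182): 00001010
Gen 3 (rule 158): 00011011
Gen 4 (rule 182): 00100100
Gen 5 (rule 158): 01111110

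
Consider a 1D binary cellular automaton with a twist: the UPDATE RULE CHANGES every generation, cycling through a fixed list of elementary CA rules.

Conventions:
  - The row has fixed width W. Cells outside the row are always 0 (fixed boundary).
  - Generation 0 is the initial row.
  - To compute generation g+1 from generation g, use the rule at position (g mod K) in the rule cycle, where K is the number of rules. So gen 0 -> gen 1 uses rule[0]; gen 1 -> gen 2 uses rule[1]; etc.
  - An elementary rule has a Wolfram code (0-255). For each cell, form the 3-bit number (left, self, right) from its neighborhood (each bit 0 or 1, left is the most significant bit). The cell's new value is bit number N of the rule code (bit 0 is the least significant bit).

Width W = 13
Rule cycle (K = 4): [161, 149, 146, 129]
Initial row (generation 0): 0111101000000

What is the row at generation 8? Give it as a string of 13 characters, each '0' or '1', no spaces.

Answer: 0001111111000

Derivation:
Gen 0: 0111101000000
Gen 1 (rule 161): 0011010011111
Gen 2 (rule 149): 1000011001110
Gen 3 (rule 146): 0100100110101
Gen 4 (rule 129): 0000000000000
Gen 5 (rule 161): 1111111111111
Gen 6 (rule 149): 0111111111110
Gen 7 (rule 146): 1011111111101
Gen 8 (rule 129): 0001111111000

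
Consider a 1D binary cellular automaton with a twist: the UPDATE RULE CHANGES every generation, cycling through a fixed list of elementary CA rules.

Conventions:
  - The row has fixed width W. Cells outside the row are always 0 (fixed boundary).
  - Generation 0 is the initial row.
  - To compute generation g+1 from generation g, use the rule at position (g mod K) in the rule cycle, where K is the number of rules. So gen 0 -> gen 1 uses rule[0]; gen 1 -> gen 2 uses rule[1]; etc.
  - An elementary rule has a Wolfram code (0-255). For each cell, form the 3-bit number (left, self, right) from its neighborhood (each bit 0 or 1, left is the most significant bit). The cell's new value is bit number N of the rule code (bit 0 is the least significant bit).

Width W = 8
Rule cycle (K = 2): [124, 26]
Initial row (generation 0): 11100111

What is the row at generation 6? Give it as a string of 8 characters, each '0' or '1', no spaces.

Gen 0: 11100111
Gen 1 (rule 124): 10110101
Gen 2 (rule 26): 00100000
Gen 3 (rule 124): 00110000
Gen 4 (rule 26): 01101000
Gen 5 (rule 124): 01111100
Gen 6 (rule 26): 11000010

Answer: 11000010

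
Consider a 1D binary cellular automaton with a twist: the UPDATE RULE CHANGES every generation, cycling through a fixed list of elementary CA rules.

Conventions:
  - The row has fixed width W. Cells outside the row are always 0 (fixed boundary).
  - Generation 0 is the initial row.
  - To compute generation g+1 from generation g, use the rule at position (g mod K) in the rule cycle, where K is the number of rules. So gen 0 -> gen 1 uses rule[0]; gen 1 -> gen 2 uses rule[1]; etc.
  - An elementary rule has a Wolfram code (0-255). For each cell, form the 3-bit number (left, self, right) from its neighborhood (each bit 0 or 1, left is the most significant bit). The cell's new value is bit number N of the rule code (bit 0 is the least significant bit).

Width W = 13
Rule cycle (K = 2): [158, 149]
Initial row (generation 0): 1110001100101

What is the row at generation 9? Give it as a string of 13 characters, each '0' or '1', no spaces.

Gen 0: 1110001100101
Gen 1 (rule 158): 1101011011101
Gen 2 (rule 149): 0001000001001
Gen 3 (rule 158): 0011100011111
Gen 4 (rule 149): 1001011001110
Gen 5 (rule 158): 1111010111101
Gen 6 (rule 149): 0110010011001
Gen 7 (rule 158): 1101111110111
Gen 8 (rule 149): 0000111100010
Gen 9 (rule 158): 0001111010111

Answer: 0001111010111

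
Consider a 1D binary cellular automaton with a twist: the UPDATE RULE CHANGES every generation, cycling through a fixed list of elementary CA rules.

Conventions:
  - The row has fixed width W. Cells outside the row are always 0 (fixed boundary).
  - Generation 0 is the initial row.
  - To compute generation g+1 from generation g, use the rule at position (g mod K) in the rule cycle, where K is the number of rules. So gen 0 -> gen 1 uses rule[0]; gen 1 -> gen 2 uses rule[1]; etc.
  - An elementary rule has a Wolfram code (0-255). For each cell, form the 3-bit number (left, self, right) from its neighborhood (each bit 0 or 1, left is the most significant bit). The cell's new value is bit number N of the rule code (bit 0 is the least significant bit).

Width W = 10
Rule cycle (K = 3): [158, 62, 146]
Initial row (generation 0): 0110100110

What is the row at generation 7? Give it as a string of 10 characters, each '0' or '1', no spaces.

Gen 0: 0110100110
Gen 1 (rule 158): 1100111101
Gen 2 (rule 62): 1011100011
Gen 3 (rule 146): 0001010100
Gen 4 (rule 158): 0011010110
Gen 5 (rule 62): 0110111101
Gen 6 (rule 146): 1000011000
Gen 7 (rule 158): 1100110100

Answer: 1100110100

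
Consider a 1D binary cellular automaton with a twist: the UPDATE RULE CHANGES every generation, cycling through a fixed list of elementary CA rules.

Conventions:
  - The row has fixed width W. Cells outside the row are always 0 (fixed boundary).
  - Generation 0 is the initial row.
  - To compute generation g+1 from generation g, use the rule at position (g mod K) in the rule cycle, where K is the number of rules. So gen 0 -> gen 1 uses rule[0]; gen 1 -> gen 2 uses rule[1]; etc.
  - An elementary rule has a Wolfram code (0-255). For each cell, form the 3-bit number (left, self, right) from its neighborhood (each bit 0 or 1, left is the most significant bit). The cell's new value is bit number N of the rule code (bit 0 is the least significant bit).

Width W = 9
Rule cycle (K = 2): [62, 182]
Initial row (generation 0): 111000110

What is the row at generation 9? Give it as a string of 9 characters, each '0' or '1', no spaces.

Answer: 101111110

Derivation:
Gen 0: 111000110
Gen 1 (rule 62): 100101101
Gen 2 (rule 182): 111110011
Gen 3 (rule 62): 100001110
Gen 4 (rule 182): 110010101
Gen 5 (rule 62): 101111111
Gen 6 (rule 182): 110111110
Gen 7 (rule 62): 101100001
Gen 8 (rule 182): 110010011
Gen 9 (rule 62): 101111110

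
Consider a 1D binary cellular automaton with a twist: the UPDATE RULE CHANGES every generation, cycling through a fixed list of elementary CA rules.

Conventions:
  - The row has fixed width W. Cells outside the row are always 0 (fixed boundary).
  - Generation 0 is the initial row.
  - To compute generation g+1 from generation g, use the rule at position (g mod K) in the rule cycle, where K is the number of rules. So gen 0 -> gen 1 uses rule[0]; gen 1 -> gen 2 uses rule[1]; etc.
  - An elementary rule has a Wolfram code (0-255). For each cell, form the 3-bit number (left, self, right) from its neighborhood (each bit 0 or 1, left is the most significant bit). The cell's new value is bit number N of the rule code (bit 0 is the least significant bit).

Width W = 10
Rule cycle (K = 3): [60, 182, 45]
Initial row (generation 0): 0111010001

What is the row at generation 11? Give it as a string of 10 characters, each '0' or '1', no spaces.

Gen 0: 0111010001
Gen 1 (rule 60): 0100111001
Gen 2 (rule 182): 1111010111
Gen 3 (rule 45): 1000111100
Gen 4 (rule 60): 1100100010
Gen 5 (rule 182): 0011110111
Gen 6 (rule 45): 1010001100
Gen 7 (rule 60): 1111001010
Gen 8 (rule 182): 0110111111
Gen 9 (rule 45): 0101100000
Gen 10 (rule 60): 0111010000
Gen 11 (rule 182): 1010111000

Answer: 1010111000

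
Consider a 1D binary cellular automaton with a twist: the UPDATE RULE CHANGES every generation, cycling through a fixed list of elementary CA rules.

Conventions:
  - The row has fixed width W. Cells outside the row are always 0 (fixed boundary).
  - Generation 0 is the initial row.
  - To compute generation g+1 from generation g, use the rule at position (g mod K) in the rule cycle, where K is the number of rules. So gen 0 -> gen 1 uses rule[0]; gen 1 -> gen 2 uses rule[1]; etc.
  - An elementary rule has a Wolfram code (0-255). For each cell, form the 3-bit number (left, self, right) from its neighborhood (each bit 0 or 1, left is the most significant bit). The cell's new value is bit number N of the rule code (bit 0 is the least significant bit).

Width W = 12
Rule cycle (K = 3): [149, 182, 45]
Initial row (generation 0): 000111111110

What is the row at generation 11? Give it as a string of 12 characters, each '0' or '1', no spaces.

Gen 0: 000111111110
Gen 1 (rule 149): 110011111101
Gen 2 (rule 182): 001101111011
Gen 3 (rule 45): 101011000110
Gen 4 (rule 149): 101000110001
Gen 5 (rule 182): 111101001011
Gen 6 (rule 45): 100011001110
Gen 7 (rule 149): 111000100101
Gen 8 (rule 182): 010101111111
Gen 9 (rule 45): 011111000000
Gen 10 (rule 149): 001110111111
Gen 11 (rule 182): 010101011110

Answer: 010101011110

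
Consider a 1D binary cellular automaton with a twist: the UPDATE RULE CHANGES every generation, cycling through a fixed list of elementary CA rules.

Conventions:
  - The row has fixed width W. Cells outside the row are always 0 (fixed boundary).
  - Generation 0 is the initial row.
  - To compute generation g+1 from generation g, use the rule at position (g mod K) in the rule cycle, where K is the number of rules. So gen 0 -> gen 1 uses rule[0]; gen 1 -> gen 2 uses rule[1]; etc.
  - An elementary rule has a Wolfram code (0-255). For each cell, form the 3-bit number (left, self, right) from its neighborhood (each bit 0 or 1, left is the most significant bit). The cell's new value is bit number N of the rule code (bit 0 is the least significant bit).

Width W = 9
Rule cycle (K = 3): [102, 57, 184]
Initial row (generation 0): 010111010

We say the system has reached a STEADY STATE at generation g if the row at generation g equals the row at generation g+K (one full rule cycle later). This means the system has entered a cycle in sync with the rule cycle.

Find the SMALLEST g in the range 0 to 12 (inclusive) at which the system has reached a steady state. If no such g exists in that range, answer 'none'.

Answer: none

Derivation:
Gen 0: 010111010
Gen 1 (rule 102): 111001110
Gen 2 (rule 57): 100101001
Gen 3 (rule 184): 010010100
Gen 4 (rule 102): 110111100
Gen 5 (rule 57): 101100011
Gen 6 (rule 184): 011010010
Gen 7 (rule 102): 101110110
Gen 8 (rule 57): 011001101
Gen 9 (rule 184): 010101010
Gen 10 (rule 102): 111111110
Gen 11 (rule 57): 100000001
Gen 12 (rule 184): 010000000
Gen 13 (rule 102): 110000000
Gen 14 (rule 57): 101111111
Gen 15 (rule 184): 011111110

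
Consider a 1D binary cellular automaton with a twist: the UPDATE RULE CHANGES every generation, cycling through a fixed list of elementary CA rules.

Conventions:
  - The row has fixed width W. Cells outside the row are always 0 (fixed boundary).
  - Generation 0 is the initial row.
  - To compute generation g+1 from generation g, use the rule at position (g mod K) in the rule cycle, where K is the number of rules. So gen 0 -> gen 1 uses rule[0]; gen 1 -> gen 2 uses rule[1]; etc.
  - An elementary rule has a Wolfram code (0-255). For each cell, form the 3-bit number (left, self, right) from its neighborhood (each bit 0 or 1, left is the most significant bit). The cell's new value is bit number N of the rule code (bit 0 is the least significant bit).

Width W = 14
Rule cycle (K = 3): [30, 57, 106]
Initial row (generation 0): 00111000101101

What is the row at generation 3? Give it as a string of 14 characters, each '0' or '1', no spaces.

Gen 0: 00111000101101
Gen 1 (rule 30): 01100101101001
Gen 2 (rule 57): 01010011010100
Gen 3 (rule 106): 10100111101000

Answer: 10100111101000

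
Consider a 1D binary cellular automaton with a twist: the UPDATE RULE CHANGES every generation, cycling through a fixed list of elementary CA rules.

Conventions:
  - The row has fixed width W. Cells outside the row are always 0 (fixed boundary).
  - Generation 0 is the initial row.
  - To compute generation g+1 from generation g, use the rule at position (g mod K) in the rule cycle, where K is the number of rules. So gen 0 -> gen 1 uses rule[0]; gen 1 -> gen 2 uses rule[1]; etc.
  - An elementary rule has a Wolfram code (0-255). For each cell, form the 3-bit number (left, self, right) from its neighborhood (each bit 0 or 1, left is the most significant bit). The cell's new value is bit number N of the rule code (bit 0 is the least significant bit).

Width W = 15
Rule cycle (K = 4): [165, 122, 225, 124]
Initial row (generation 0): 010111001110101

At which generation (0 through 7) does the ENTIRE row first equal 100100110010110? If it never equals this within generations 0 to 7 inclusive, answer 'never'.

Gen 0: 010111001110101
Gen 1 (rule 165): 011010000101111
Gen 2 (rule 122): 111101001011001
Gen 3 (rule 225): 011110000101000
Gen 4 (rule 124): 010011000111100
Gen 5 (rule 165): 010000010011001
Gen 6 (rule 122): 101000101111110
Gen 7 (rule 225): 010010010111110

Answer: never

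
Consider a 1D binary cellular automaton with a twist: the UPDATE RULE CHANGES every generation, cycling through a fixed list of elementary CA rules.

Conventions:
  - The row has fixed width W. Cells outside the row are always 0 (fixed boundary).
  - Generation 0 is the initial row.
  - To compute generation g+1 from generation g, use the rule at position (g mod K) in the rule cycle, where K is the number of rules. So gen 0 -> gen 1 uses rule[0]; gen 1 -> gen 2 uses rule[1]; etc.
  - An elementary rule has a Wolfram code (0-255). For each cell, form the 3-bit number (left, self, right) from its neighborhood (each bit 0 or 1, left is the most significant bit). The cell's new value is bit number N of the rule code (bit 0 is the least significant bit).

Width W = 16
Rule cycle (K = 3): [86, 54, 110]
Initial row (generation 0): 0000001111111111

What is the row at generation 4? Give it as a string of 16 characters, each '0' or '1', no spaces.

Gen 0: 0000001111111111
Gen 1 (rule 86): 0000010000000001
Gen 2 (rule 54): 0000111000000011
Gen 3 (rule 110): 0001101000000111
Gen 4 (rule 86): 0010101100001001

Answer: 0010101100001001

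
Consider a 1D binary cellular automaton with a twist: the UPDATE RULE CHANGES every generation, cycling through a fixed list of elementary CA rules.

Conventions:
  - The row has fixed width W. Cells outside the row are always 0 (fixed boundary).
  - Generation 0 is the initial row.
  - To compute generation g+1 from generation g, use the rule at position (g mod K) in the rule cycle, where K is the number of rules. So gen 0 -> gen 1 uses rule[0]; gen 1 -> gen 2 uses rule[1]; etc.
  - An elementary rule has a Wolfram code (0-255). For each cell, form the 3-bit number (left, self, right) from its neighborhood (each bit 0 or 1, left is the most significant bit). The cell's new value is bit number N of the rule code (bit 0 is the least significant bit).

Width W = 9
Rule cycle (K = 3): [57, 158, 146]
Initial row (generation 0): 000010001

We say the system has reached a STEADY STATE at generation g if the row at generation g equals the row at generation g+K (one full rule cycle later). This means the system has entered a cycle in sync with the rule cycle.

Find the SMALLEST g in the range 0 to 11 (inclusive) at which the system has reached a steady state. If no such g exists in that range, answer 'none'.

Gen 0: 000010001
Gen 1 (rule 57): 111001100
Gen 2 (rule 158): 110111010
Gen 3 (rule 146): 000010001
Gen 4 (rule 57): 111001100
Gen 5 (rule 158): 110111010
Gen 6 (rule 146): 000010001
Gen 7 (rule 57): 111001100
Gen 8 (rule 158): 110111010
Gen 9 (rule 146): 000010001
Gen 10 (rule 57): 111001100
Gen 11 (rule 158): 110111010
Gen 12 (rule 146): 000010001
Gen 13 (rule 57): 111001100
Gen 14 (rule 158): 110111010

Answer: 0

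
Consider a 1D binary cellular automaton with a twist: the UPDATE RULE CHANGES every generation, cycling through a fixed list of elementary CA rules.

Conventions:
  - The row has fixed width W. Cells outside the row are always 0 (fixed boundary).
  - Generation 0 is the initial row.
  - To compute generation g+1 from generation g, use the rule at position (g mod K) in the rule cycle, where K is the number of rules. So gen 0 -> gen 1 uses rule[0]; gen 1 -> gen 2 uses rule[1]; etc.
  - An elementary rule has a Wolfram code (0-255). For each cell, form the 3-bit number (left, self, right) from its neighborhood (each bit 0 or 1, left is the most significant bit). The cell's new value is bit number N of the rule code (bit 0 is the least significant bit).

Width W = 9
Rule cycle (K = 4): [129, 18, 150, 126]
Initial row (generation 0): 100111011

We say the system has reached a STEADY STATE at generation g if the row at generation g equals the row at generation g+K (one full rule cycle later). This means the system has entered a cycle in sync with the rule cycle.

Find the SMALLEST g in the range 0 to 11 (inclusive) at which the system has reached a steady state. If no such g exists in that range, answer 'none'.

Gen 0: 100111011
Gen 1 (rule 129): 000010000
Gen 2 (rule 18): 000101000
Gen 3 (rule 150): 001101100
Gen 4 (rule 126): 011111110
Gen 5 (rule 129): 001111100
Gen 6 (rule 18): 010000010
Gen 7 (rule 150): 111000111
Gen 8 (rule 126): 101101101
Gen 9 (rule 129): 000000000
Gen 10 (rule 18): 000000000
Gen 11 (rule 150): 000000000
Gen 12 (rule 126): 000000000
Gen 13 (rule 129): 111111111
Gen 14 (rule 18): 000000000
Gen 15 (rule 150): 000000000

Answer: 10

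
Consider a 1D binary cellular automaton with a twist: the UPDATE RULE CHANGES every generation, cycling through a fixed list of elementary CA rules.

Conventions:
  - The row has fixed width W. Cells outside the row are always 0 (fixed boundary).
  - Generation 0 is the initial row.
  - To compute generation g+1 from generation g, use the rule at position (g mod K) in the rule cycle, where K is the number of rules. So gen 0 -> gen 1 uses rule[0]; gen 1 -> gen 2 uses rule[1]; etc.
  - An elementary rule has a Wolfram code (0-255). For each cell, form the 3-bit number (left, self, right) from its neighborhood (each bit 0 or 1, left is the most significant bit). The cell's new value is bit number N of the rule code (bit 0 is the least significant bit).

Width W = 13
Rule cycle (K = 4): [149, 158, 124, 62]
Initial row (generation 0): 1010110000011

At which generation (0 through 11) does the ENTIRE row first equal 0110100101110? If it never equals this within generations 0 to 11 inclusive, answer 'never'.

Gen 0: 1010110000011
Gen 1 (rule 149): 1010001111000
Gen 2 (rule 158): 1011011110100
Gen 3 (rule 124): 1111110011110
Gen 4 (rule 62): 1000001110001
Gen 5 (rule 149): 1111100101101
Gen 6 (rule 158): 1111011101001
Gen 7 (rule 124): 1001110111101
Gen 8 (rule 62): 1111001100011
Gen 9 (rule 149): 0110100011000
Gen 10 (rule 158): 1100110110100
Gen 11 (rule 124): 1110111111110

Answer: never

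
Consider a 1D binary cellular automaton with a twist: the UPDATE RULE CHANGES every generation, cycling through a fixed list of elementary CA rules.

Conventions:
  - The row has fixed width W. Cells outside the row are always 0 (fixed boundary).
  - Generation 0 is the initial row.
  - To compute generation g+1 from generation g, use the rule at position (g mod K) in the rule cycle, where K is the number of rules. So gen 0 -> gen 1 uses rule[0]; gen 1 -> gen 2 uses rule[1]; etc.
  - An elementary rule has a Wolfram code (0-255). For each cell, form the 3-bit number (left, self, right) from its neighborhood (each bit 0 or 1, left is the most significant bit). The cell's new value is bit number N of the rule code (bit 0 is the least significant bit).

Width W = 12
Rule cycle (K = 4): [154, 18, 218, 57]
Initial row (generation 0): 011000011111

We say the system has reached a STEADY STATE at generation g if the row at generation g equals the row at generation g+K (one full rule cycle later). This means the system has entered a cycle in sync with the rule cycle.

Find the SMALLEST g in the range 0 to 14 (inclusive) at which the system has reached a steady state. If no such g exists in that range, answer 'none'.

Gen 0: 011000011111
Gen 1 (rule 154): 110100111110
Gen 2 (rule 18): 000011000001
Gen 3 (rule 218): 000111100010
Gen 4 (rule 57): 110100011001
Gen 5 (rule 154): 100010110110
Gen 6 (rule 18): 010100000001
Gen 7 (rule 218): 100010000010
Gen 8 (rule 57): 011001111001
Gen 9 (rule 154): 110111110110
Gen 10 (rule 18): 000000000001
Gen 11 (rule 218): 000000000010
Gen 12 (rule 57): 111111111001
Gen 13 (rule 154): 111111110110
Gen 14 (rule 18): 000000000001
Gen 15 (rule 218): 000000000010
Gen 16 (rule 57): 111111111001
Gen 17 (rule 154): 111111110110
Gen 18 (rule 18): 000000000001

Answer: 10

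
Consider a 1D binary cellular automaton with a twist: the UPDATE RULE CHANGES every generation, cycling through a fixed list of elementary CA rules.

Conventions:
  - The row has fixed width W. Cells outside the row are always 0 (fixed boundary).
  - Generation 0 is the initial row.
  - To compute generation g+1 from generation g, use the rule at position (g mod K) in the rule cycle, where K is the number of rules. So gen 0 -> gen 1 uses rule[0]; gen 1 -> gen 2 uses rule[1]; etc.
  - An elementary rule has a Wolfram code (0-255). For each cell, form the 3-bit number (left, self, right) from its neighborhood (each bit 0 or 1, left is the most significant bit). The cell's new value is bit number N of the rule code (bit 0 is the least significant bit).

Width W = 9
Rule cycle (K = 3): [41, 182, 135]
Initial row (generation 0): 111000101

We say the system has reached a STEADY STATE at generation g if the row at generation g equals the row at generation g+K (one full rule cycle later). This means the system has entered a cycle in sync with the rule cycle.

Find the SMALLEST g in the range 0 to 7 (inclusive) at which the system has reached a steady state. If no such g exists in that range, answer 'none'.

Gen 0: 111000101
Gen 1 (rule 41): 100010010
Gen 2 (rule 182): 110111111
Gen 3 (rule 135): 000011110
Gen 4 (rule 41): 111010000
Gen 5 (rule 182): 010111000
Gen 6 (rule 135): 110010011
Gen 7 (rule 41): 100000010
Gen 8 (rule 182): 110000111
Gen 9 (rule 135): 000111010
Gen 10 (rule 41): 110100100

Answer: none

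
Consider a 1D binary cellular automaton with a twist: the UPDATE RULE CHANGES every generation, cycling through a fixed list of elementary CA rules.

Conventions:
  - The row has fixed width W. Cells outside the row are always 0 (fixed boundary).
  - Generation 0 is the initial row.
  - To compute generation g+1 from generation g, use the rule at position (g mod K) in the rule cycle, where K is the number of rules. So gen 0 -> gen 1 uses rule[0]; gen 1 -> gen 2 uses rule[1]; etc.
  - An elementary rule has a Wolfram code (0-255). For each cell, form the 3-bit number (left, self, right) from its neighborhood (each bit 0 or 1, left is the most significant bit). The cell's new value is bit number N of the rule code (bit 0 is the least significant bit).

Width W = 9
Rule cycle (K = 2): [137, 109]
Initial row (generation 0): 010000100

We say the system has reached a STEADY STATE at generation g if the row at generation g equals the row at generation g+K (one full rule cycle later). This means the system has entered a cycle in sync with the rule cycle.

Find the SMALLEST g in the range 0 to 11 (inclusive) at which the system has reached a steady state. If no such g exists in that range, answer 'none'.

Answer: none

Derivation:
Gen 0: 010000100
Gen 1 (rule 137): 000110001
Gen 2 (rule 109): 110110101
Gen 3 (rule 137): 100100000
Gen 4 (rule 109): 100101111
Gen 5 (rule 137): 000001110
Gen 6 (rule 109): 111101010
Gen 7 (rule 137): 111000000
Gen 8 (rule 109): 101011111
Gen 9 (rule 137): 000011110
Gen 10 (rule 109): 111010010
Gen 11 (rule 137): 110000000
Gen 12 (rule 109): 110111111
Gen 13 (rule 137): 100111110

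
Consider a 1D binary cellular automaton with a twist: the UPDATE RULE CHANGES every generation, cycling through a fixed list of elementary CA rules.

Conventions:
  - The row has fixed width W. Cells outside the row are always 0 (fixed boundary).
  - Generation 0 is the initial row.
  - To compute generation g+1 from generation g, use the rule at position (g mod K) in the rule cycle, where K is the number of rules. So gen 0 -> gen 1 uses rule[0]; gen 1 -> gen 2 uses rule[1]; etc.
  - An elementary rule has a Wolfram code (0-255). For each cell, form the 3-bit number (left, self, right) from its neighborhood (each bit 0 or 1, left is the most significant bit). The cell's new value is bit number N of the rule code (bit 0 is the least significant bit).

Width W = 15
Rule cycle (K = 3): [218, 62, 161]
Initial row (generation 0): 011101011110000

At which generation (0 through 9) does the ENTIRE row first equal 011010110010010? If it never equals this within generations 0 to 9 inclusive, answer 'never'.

Gen 0: 011101011110000
Gen 1 (rule 218): 111100011111000
Gen 2 (rule 62): 100010110000100
Gen 3 (rule 161): 001001000110001
Gen 4 (rule 218): 010110101111010
Gen 5 (rule 62): 111101111000111
Gen 6 (rule 161): 011010110010010
Gen 7 (rule 218): 111000111101101
Gen 8 (rule 62): 100101100011011
Gen 9 (rule 161): 000010001000100

Answer: 6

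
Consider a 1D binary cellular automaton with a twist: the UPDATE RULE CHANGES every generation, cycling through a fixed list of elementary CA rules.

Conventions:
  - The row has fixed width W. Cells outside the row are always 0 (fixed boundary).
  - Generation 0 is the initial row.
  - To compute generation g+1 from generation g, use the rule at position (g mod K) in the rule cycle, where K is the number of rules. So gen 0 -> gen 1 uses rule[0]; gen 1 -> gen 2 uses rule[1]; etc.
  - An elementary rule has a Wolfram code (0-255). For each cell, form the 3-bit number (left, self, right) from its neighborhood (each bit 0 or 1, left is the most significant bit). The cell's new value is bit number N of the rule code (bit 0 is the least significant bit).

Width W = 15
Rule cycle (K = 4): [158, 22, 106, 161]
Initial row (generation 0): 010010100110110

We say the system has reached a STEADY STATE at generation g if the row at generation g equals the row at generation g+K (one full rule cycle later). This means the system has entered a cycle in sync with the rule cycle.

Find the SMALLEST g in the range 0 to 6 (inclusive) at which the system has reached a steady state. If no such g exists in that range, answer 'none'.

Gen 0: 010010100110110
Gen 1 (rule 158): 111110111100101
Gen 2 (rule 22): 000000000011101
Gen 3 (rule 106): 000000000110110
Gen 4 (rule 161): 111111110001000
Gen 5 (rule 158): 111111101011100
Gen 6 (rule 22): 000000001000010
Gen 7 (rule 106): 000000010000100
Gen 8 (rule 161): 111111000110001
Gen 9 (rule 158): 111110101101011
Gen 10 (rule 22): 000000100001000

Answer: none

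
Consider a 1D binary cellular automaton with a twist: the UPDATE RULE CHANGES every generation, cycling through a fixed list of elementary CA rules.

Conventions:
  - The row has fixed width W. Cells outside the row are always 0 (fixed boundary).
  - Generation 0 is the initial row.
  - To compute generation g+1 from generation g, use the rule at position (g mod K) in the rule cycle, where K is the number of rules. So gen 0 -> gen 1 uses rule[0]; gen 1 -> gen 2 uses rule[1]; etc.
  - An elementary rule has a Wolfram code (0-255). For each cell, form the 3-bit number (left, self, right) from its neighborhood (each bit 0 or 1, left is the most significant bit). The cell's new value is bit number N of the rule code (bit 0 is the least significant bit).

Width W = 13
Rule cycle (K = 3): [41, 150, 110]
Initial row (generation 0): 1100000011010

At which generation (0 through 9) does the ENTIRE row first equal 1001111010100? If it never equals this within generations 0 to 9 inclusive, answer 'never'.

Answer: 1

Derivation:
Gen 0: 1100000011010
Gen 1 (rule 41): 1001111010100
Gen 2 (rule 150): 1110110010110
Gen 3 (rule 110): 1011110111110
Gen 4 (rule 41): 0110001100000
Gen 5 (rule 150): 1001010010000
Gen 6 (rule 110): 1011110110000
Gen 7 (rule 41): 0110001100111
Gen 8 (rule 150): 1001010011010
Gen 9 (rule 110): 1011110111110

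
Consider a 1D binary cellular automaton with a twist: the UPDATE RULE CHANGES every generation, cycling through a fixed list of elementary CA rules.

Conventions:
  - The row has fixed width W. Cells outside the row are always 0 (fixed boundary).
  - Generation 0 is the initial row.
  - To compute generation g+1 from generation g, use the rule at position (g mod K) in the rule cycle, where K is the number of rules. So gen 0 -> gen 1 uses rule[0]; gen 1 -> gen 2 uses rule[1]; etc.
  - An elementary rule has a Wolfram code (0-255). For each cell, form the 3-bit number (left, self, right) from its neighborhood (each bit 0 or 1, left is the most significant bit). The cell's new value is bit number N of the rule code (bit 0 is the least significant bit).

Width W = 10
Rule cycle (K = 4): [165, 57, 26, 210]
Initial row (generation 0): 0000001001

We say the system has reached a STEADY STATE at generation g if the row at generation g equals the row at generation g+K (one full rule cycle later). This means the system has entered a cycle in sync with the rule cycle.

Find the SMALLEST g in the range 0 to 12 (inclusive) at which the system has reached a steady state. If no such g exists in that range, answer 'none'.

Answer: none

Derivation:
Gen 0: 0000001001
Gen 1 (rule 165): 1111101001
Gen 2 (rule 57): 1000010100
Gen 3 (rule 26): 0100100010
Gen 4 (rule 210): 1011010101
Gen 5 (rule 165): 1100111111
Gen 6 (rule 57): 1010100000
Gen 7 (rule 26): 0000010000
Gen 8 (rule 210): 0000101000
Gen 9 (rule 165): 1110111011
Gen 10 (rule 57): 1001100110
Gen 11 (rule 26): 0111011101
Gen 12 (rule 210): 1011001100
Gen 13 (rule 165): 1100000001
Gen 14 (rule 57): 1011111100
Gen 15 (rule 26): 0010000010
Gen 16 (rule 210): 0101000101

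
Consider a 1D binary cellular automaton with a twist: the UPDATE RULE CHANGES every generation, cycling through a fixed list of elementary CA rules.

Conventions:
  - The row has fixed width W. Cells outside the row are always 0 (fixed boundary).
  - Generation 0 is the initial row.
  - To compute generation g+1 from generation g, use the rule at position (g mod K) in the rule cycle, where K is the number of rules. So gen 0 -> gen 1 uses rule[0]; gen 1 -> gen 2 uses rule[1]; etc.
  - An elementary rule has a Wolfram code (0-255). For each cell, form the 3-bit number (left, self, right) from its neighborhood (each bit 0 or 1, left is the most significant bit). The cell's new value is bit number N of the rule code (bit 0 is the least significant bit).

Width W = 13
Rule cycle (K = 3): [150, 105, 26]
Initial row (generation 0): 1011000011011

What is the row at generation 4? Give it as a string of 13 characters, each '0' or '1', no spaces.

Answer: 1101100100100

Derivation:
Gen 0: 1011000011011
Gen 1 (rule 150): 1000100100000
Gen 2 (rule 105): 0010000001111
Gen 3 (rule 26): 0101000011000
Gen 4 (rule 150): 1101100100100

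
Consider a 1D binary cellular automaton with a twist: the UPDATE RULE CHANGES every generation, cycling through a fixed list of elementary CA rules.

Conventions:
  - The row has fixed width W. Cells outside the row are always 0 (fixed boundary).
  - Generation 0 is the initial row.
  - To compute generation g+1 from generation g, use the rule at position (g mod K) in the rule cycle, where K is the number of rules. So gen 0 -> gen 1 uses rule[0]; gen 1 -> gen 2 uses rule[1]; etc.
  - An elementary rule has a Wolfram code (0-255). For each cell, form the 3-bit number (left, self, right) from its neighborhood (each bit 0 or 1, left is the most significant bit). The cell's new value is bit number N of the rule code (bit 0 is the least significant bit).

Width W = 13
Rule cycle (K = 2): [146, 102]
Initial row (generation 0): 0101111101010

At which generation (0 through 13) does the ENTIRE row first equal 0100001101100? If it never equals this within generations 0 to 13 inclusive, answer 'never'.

Answer: never

Derivation:
Gen 0: 0101111101010
Gen 1 (rule 146): 1000111000001
Gen 2 (rule 102): 1001001000011
Gen 3 (rule 146): 0110110100100
Gen 4 (rule 102): 1011011101100
Gen 5 (rule 146): 0000001000010
Gen 6 (rule 102): 0000011000110
Gen 7 (rule 146): 0000100101001
Gen 8 (rule 102): 0001101111011
Gen 9 (rule 146): 0010000110000
Gen 10 (rule 102): 0110001010000
Gen 11 (rule 146): 1001010001000
Gen 12 (rule 102): 1011110011000
Gen 13 (rule 146): 0001101100100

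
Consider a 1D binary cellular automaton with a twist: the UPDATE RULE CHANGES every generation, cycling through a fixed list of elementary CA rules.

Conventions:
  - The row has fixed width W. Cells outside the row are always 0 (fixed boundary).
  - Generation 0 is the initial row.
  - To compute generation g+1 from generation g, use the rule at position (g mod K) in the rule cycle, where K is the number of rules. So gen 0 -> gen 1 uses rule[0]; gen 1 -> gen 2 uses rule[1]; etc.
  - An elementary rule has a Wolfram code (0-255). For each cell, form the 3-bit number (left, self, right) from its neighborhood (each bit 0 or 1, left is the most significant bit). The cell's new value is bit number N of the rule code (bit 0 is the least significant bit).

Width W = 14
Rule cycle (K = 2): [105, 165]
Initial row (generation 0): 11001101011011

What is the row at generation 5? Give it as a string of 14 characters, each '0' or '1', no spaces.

Answer: 01101011011000

Derivation:
Gen 0: 11001101011011
Gen 1 (rule 105): 11001110111111
Gen 2 (rule 165): 00000101011110
Gen 3 (rule 105): 11110010110010
Gen 4 (rule 165): 01100011000010
Gen 5 (rule 105): 01101011011000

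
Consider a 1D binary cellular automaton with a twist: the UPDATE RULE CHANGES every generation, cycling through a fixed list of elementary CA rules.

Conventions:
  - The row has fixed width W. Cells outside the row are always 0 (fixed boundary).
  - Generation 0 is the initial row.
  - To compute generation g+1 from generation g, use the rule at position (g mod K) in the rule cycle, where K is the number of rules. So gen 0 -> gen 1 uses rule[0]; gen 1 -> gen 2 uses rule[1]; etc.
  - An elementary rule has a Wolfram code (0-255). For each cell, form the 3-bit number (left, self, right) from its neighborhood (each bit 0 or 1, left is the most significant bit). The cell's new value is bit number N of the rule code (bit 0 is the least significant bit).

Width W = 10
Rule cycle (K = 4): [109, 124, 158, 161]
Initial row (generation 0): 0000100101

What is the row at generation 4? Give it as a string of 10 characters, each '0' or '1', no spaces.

Answer: 0101000010

Derivation:
Gen 0: 0000100101
Gen 1 (rule 109): 1110100111
Gen 2 (rule 124): 1011110101
Gen 3 (rule 158): 1011100101
Gen 4 (rule 161): 0101000010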